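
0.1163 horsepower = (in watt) 86.72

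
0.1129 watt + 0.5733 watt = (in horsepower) 0.0009202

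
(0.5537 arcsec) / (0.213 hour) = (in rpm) 3.343e-08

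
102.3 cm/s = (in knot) 1.989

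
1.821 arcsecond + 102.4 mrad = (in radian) 0.1024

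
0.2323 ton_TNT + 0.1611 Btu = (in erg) 9.719e+15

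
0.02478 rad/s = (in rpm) 0.2366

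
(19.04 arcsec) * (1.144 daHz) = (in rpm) 0.01008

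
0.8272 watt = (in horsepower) 0.001109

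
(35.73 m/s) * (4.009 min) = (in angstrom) 8.594e+13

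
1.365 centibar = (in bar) 0.01365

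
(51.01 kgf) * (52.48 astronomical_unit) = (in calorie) 9.386e+14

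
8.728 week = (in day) 61.1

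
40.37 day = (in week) 5.767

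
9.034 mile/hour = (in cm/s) 403.9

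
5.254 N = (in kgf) 0.5358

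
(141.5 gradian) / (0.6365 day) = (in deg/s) 0.002316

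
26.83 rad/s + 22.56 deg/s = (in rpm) 260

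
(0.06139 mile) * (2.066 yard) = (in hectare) 0.01866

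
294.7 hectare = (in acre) 728.2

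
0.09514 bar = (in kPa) 9.514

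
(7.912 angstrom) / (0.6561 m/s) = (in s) 1.206e-09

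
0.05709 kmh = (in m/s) 0.01586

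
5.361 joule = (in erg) 5.361e+07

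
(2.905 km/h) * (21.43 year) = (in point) 1.546e+12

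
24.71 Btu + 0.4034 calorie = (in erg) 2.607e+11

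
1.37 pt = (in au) 3.231e-15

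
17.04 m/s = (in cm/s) 1704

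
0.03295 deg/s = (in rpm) 0.005492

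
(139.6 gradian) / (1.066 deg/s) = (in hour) 0.03274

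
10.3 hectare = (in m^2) 1.03e+05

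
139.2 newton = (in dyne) 1.392e+07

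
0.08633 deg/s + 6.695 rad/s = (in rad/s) 6.697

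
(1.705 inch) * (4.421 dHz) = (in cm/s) 1.915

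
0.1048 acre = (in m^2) 424.1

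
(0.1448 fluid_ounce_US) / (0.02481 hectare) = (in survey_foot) 5.663e-08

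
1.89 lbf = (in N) 8.407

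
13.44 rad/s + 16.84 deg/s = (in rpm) 131.1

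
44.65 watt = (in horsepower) 0.05988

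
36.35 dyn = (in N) 0.0003635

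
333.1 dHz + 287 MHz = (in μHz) 2.87e+14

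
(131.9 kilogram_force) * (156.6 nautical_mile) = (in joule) 3.751e+08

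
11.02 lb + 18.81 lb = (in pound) 29.83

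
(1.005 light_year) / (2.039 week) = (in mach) 2.264e+07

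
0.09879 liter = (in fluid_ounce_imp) 3.477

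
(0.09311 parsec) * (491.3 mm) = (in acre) 3.488e+11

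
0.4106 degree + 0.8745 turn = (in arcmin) 1.891e+04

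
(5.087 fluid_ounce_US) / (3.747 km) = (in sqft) 4.322e-07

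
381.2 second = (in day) 0.004412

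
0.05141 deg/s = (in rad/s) 0.0008973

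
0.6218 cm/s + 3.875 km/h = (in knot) 2.104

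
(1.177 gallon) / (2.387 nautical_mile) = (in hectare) 1.008e-10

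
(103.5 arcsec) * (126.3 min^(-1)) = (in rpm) 0.01009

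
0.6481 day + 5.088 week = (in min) 5.222e+04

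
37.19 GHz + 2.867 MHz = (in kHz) 3.719e+07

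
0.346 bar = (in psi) 5.018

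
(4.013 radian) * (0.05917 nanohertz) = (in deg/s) 1.36e-08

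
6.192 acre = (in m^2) 2.506e+04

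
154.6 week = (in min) 1.558e+06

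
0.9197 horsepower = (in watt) 685.8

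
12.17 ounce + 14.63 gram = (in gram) 359.6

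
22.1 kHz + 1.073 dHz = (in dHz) 2.21e+05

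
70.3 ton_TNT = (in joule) 2.941e+11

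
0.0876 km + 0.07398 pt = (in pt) 2.483e+05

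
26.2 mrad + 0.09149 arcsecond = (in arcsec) 5404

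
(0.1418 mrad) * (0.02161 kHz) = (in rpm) 0.02926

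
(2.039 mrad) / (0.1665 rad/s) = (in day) 1.417e-07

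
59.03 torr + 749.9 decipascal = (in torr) 59.59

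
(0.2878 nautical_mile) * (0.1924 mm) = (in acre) 2.534e-05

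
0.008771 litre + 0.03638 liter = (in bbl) 0.000284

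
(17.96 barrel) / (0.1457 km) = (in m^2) 0.0196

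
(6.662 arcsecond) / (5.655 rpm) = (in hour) 1.515e-08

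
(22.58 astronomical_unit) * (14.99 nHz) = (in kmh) 1.823e+05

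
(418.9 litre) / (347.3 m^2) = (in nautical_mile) 6.513e-07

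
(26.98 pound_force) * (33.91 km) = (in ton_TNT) 0.0009727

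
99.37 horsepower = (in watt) 7.41e+04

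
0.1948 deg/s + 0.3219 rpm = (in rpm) 0.3544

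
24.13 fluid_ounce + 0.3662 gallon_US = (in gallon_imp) 0.4619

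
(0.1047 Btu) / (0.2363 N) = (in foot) 1534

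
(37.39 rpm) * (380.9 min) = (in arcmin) 3.076e+08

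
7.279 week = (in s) 4.402e+06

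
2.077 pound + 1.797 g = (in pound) 2.081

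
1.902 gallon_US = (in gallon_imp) 1.584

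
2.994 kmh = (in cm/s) 83.17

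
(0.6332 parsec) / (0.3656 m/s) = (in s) 5.344e+16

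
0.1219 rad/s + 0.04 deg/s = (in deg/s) 7.024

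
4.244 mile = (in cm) 6.83e+05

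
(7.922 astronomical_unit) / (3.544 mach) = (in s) 9.821e+08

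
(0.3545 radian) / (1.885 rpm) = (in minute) 0.02993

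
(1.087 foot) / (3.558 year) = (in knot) 5.74e-09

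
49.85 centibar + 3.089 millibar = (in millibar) 501.6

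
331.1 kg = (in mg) 3.311e+08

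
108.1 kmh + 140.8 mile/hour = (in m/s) 92.97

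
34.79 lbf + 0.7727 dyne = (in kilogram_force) 15.78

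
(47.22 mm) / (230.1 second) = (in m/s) 0.0002052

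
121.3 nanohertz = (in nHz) 121.3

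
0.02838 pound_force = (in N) 0.1262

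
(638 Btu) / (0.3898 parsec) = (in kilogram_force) 5.707e-12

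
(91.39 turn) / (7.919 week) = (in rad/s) 0.0001199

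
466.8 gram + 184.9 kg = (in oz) 6539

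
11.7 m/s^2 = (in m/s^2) 11.7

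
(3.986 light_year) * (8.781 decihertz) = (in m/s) 3.311e+16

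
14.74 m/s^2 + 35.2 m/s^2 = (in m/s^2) 49.94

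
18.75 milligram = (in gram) 0.01875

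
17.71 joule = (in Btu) 0.01679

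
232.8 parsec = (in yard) 7.856e+18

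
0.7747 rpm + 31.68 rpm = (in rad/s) 3.399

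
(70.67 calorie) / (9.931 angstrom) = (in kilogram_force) 3.036e+10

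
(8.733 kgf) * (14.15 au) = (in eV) 1.132e+33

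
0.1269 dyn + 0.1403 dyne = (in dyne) 0.2672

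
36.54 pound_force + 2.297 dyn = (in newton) 162.5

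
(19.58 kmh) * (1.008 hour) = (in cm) 1.974e+06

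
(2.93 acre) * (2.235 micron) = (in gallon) 7.001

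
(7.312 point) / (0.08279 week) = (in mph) 1.152e-07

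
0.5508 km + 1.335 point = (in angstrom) 5.508e+12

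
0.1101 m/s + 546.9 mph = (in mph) 547.1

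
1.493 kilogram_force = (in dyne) 1.464e+06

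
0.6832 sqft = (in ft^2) 0.6832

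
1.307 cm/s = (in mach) 3.838e-05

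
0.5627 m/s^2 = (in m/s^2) 0.5627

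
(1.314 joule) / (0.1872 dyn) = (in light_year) 7.419e-11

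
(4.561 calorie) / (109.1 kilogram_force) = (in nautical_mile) 9.631e-06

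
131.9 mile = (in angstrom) 2.123e+15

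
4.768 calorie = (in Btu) 0.01891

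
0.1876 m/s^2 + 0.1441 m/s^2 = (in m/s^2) 0.3317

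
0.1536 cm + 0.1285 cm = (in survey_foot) 0.009255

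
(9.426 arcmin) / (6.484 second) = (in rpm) 0.004038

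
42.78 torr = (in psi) 0.8272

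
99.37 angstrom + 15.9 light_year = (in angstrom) 1.504e+27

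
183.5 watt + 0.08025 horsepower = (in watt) 243.3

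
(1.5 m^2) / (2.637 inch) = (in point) 6.348e+04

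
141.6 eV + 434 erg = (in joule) 4.34e-05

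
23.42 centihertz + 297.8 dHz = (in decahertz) 3.001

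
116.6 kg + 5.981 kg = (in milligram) 1.226e+08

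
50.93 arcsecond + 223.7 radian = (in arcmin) 7.69e+05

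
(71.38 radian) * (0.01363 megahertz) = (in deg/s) 5.574e+07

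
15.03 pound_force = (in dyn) 6.686e+06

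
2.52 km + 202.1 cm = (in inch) 9.929e+04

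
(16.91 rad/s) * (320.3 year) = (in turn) 2.718e+10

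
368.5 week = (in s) 2.229e+08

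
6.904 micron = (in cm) 0.0006904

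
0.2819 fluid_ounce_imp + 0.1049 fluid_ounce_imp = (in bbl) 6.913e-05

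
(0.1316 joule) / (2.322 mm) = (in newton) 56.68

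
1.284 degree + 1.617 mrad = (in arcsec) 4956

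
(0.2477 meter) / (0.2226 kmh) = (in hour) 0.001113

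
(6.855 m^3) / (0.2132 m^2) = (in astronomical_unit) 2.149e-10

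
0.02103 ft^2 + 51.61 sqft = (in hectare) 0.0004797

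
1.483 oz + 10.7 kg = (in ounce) 378.9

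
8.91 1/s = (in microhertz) 8.91e+06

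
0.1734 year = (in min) 9.114e+04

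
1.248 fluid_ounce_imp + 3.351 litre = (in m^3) 0.003386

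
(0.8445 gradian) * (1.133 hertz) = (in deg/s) 0.8611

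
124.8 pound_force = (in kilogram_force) 56.61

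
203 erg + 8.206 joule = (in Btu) 0.007778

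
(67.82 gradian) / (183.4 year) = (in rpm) 1.759e-09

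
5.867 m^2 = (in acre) 0.00145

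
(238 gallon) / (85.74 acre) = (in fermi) 2.597e+09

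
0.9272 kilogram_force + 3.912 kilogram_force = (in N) 47.46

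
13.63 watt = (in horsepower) 0.01828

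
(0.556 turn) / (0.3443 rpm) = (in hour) 0.02691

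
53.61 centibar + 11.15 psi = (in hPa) 1305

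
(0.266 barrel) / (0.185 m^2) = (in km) 0.0002286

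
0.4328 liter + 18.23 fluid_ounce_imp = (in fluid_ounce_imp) 33.46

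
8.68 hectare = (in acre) 21.45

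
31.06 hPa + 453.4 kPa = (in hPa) 4565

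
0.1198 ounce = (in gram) 3.396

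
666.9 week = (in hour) 1.12e+05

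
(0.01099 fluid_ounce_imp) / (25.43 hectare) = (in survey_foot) 4.029e-12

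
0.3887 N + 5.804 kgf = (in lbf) 12.88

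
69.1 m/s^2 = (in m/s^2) 69.1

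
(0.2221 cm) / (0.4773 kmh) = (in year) 5.312e-10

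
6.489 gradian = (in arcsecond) 2.102e+04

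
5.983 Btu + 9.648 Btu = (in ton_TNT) 3.942e-06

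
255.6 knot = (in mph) 294.1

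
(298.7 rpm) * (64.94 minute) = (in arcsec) 2.514e+10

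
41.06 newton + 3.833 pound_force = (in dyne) 5.811e+06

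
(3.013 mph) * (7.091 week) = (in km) 5777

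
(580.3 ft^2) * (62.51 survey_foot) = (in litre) 1.027e+06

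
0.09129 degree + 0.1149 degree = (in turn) 0.0005728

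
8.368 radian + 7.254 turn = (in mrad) 5.395e+04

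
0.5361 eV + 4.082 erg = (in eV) 2.548e+12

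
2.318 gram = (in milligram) 2318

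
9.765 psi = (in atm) 0.6645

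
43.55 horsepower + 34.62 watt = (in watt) 3.251e+04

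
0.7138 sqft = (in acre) 1.639e-05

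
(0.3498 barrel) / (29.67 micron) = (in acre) 0.4632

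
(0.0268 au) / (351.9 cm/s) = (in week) 1884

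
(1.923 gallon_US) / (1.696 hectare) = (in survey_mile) 2.667e-10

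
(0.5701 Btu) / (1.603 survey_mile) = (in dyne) 2.332e+04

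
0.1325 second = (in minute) 0.002208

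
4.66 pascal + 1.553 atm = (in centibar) 157.4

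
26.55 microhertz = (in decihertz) 0.0002655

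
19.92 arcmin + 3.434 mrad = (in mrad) 9.228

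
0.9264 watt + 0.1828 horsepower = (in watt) 137.2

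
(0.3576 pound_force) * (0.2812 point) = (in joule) 0.0001578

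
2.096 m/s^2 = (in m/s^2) 2.096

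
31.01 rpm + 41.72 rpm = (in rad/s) 7.616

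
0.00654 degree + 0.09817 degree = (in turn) 0.0002909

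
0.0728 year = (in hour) 637.7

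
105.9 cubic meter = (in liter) 1.059e+05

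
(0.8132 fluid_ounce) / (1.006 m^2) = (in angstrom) 2.391e+05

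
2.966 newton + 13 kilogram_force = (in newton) 130.5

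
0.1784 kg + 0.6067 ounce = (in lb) 0.4312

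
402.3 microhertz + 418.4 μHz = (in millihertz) 0.8207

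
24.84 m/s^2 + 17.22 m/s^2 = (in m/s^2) 42.06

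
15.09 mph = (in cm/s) 674.6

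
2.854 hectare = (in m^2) 2.854e+04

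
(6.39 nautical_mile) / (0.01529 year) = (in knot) 0.04771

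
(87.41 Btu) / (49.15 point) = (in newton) 5.319e+06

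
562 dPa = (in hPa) 0.562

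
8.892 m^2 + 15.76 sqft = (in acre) 0.002559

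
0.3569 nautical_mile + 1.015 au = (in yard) 1.661e+11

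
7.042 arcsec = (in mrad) 0.03414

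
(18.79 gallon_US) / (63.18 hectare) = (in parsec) 3.648e-24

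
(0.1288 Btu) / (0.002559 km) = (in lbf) 11.94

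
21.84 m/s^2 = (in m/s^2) 21.84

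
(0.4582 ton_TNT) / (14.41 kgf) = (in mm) 1.357e+10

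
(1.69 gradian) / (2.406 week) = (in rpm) 1.742e-07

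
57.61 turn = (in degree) 2.074e+04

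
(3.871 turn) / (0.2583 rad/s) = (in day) 0.00109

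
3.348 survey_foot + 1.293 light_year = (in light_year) 1.293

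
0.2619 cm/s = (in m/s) 0.002619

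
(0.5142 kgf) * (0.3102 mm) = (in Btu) 1.483e-06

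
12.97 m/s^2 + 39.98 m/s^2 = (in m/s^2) 52.95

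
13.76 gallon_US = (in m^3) 0.05209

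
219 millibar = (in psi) 3.176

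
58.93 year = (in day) 2.151e+04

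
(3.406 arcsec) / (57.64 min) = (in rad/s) 4.775e-09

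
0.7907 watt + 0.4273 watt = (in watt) 1.218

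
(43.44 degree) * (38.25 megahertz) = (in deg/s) 1.662e+09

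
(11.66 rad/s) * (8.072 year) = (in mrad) 2.968e+12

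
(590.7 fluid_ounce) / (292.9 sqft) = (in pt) 1.82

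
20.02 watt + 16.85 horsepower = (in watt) 1.259e+04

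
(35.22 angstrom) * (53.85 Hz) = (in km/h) 6.828e-07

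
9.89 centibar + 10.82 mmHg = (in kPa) 11.33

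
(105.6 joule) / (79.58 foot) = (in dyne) 4.354e+05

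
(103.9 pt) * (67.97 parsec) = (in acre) 1.9e+13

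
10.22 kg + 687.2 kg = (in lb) 1538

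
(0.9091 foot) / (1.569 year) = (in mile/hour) 1.253e-08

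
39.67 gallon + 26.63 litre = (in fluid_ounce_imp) 6222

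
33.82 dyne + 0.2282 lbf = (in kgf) 0.1035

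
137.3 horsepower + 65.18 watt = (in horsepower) 137.4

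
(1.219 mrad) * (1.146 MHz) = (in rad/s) 1397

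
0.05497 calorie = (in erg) 2.3e+06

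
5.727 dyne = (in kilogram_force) 5.84e-06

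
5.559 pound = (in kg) 2.522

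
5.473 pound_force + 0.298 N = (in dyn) 2.464e+06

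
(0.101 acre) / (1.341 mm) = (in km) 304.8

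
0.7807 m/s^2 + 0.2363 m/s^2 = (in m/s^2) 1.017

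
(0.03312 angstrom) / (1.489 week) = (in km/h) 1.324e-17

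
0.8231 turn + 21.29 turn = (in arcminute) 4.776e+05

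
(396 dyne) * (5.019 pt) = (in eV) 4.376e+13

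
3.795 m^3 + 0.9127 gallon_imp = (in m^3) 3.799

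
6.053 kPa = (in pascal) 6053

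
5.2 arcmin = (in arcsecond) 312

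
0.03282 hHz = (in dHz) 32.82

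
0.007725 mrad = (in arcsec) 1.593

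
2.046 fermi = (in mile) 1.271e-18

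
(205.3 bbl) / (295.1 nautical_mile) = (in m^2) 5.972e-05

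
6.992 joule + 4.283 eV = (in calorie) 1.671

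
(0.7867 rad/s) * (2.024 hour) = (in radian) 5732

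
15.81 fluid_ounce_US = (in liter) 0.4676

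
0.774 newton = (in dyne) 7.74e+04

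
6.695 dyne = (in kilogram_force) 6.827e-06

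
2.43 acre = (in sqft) 1.059e+05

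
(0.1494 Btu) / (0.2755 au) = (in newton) 3.825e-09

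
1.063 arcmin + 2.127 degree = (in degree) 2.145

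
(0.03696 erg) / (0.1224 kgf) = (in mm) 3.079e-06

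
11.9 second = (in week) 1.968e-05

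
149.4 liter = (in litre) 149.4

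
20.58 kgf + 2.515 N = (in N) 204.3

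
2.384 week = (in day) 16.69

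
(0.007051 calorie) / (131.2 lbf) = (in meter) 5.055e-05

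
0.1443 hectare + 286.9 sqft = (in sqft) 1.582e+04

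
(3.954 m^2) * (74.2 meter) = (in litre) 2.934e+05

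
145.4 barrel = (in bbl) 145.4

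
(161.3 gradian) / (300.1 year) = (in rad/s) 2.677e-10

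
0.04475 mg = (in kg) 4.475e-08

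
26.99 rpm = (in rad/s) 2.826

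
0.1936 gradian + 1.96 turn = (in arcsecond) 2.541e+06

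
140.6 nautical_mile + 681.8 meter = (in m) 2.611e+05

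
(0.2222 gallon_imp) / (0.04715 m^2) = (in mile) 1.331e-05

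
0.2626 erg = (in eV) 1.639e+11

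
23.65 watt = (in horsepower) 0.03172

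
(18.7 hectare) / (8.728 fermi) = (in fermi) 2.143e+34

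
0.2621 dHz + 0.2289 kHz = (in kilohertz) 0.2289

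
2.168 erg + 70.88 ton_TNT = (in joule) 2.966e+11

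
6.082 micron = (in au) 4.066e-17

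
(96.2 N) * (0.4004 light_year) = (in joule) 3.644e+17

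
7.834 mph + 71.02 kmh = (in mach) 0.06822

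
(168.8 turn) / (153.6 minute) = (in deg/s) 6.594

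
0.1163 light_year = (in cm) 1.1e+17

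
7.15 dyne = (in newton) 7.15e-05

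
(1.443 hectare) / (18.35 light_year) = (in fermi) 83.12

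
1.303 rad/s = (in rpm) 12.44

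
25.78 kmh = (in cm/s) 716.1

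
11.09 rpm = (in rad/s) 1.161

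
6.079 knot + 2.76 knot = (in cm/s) 454.7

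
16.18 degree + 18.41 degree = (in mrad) 603.7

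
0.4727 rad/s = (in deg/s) 27.08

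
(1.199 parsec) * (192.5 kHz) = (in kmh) 2.564e+22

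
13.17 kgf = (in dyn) 1.292e+07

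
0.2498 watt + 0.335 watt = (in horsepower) 0.0007842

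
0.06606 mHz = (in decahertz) 6.606e-06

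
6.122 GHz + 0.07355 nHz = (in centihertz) 6.122e+11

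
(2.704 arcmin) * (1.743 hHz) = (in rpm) 1.309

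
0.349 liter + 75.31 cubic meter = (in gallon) 1.989e+04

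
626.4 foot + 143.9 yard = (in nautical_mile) 0.1741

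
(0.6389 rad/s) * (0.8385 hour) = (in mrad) 1.929e+06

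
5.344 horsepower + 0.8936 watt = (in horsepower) 5.345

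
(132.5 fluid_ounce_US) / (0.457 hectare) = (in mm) 0.0008574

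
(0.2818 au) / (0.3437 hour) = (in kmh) 1.227e+08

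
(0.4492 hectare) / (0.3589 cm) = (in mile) 777.7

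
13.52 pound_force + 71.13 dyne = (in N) 60.14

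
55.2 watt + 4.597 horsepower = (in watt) 3483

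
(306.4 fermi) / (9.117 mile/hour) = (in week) 1.243e-19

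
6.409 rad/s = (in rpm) 61.2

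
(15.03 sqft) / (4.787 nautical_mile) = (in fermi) 1.575e+11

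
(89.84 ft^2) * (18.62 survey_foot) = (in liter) 4.737e+04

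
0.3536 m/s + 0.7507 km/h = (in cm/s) 56.21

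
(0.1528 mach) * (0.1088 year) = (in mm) 1.785e+11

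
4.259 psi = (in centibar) 29.36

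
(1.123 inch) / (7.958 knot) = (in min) 0.0001161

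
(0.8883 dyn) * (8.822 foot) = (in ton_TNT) 5.709e-15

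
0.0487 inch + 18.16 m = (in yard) 19.86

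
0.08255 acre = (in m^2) 334.1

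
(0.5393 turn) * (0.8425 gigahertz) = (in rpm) 2.726e+10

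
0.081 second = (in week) 1.339e-07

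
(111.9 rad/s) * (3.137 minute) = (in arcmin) 7.241e+07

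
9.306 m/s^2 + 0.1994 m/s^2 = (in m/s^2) 9.505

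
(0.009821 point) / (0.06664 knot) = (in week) 1.671e-10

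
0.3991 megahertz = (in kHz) 399.1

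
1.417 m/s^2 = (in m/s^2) 1.417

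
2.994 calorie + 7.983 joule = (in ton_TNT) 4.902e-09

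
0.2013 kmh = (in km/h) 0.2013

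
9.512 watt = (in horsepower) 0.01276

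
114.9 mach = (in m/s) 3.912e+04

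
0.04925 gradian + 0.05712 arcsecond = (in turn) 0.0001232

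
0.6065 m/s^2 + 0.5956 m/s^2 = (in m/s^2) 1.202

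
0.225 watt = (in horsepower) 0.0003017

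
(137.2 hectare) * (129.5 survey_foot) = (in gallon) 1.431e+10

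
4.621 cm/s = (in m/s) 0.04621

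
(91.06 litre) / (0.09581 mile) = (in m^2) 0.0005906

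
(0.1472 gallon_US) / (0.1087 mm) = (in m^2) 5.126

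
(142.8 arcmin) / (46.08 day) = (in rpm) 9.963e-08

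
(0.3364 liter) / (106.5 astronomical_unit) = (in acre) 5.218e-21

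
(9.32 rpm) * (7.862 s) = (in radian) 7.673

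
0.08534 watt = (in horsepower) 0.0001144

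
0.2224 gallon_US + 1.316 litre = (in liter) 2.158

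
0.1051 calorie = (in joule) 0.4397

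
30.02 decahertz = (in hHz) 3.002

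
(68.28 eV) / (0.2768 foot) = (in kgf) 1.322e-17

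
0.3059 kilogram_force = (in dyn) 3e+05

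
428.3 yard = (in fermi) 3.916e+17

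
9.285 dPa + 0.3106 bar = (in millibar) 310.6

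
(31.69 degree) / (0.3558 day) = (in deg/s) 0.001031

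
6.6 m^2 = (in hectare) 0.00066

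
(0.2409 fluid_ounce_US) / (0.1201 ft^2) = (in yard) 0.0006983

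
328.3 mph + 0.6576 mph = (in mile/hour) 329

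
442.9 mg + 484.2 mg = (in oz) 0.0327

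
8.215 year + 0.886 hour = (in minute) 4.318e+06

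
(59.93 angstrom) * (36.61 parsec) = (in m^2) 6.77e+09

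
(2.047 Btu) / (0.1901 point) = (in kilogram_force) 3.284e+06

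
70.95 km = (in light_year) 7.499e-12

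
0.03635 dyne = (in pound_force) 8.172e-08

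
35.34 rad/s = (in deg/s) 2025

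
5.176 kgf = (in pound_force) 11.41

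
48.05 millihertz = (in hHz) 0.0004805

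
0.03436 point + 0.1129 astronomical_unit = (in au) 0.1129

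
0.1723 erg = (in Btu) 1.633e-11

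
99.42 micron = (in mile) 6.178e-08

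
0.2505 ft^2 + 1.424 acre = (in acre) 1.424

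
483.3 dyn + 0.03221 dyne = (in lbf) 0.001087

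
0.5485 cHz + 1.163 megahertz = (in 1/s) 1.163e+06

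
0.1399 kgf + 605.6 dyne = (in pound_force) 0.3098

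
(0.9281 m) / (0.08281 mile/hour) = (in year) 7.95e-07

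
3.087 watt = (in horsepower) 0.00414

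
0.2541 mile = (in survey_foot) 1342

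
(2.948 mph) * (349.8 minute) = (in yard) 3.025e+04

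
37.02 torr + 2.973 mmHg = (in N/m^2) 5332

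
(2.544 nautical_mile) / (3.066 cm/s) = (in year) 0.004873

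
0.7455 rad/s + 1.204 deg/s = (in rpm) 7.32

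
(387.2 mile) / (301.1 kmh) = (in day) 0.08623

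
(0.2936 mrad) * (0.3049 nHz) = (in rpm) 8.548e-13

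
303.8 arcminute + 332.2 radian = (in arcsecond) 6.854e+07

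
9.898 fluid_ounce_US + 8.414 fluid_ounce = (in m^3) 0.0005416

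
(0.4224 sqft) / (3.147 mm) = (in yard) 13.64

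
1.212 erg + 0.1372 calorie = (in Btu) 0.0005441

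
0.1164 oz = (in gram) 3.3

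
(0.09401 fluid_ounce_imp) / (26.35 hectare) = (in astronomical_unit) 6.776e-23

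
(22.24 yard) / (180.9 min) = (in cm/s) 0.1874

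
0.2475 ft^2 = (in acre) 5.682e-06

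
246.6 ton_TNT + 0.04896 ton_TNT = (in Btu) 9.781e+08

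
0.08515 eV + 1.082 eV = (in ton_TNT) 4.469e-29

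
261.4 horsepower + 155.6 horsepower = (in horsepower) 417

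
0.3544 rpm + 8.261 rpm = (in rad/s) 0.9022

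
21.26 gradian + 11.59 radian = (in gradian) 759.1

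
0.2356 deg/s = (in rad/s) 0.004112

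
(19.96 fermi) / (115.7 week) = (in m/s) 2.852e-22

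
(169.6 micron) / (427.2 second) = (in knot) 7.717e-07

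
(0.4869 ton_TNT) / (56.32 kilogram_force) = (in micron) 3.688e+12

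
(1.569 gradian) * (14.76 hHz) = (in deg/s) 2084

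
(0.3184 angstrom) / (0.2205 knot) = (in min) 4.678e-12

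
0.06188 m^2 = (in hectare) 6.188e-06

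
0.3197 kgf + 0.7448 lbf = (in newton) 6.448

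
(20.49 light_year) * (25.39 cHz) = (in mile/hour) 1.101e+17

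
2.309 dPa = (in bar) 2.309e-06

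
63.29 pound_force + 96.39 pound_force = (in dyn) 7.103e+07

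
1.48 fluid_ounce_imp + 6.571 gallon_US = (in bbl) 0.1567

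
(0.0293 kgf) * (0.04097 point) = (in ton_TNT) 9.926e-16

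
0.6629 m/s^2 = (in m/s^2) 0.6629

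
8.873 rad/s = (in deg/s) 508.4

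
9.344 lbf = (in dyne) 4.156e+06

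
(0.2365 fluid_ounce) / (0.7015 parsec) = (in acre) 7.984e-26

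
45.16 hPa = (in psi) 0.655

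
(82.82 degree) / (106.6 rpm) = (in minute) 0.002158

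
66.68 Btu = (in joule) 7.035e+04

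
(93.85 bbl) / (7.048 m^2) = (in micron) 2.117e+06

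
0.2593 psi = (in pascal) 1788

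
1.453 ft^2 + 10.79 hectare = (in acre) 26.66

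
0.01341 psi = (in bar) 0.0009246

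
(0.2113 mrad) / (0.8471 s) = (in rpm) 0.002382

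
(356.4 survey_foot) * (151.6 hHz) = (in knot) 3.201e+06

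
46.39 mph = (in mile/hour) 46.39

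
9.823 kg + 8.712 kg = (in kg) 18.54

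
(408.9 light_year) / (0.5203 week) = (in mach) 3.61e+10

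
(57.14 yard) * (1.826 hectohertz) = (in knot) 1.855e+04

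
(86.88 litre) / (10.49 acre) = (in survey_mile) 1.272e-09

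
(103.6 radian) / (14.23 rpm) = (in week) 0.000115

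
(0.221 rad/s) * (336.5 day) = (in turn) 1.023e+06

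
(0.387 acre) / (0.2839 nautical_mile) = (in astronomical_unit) 1.991e-11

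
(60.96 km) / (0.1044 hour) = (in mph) 362.8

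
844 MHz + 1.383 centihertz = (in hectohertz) 8.44e+06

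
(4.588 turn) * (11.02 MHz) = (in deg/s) 1.82e+10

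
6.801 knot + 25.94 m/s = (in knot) 57.22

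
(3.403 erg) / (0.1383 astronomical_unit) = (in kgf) 1.677e-18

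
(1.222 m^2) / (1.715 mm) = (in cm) 7.125e+04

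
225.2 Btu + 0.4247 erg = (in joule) 2.376e+05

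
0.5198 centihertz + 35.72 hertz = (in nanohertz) 3.573e+10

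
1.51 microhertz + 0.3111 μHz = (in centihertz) 0.0001821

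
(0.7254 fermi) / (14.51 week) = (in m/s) 8.266e-23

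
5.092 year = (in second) 1.606e+08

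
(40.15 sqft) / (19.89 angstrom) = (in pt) 5.316e+12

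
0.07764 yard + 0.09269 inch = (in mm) 73.35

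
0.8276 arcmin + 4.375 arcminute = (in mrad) 1.513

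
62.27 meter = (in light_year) 6.582e-15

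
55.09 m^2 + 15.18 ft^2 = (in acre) 0.01396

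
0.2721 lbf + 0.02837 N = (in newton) 1.239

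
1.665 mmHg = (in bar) 0.00222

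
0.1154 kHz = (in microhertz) 1.154e+08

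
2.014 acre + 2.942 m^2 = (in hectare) 0.8153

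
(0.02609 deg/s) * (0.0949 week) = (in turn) 4.16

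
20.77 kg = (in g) 2.077e+04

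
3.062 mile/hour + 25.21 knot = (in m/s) 14.34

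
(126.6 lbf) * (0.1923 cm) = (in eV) 6.759e+18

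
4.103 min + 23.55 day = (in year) 0.06453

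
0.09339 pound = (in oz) 1.494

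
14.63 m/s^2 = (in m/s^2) 14.63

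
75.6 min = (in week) 0.0075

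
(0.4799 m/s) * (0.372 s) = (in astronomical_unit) 1.193e-12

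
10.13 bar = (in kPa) 1013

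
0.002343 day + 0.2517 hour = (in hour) 0.3079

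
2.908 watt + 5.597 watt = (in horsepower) 0.01141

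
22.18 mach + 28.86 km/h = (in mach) 22.2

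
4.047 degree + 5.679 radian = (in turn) 0.9151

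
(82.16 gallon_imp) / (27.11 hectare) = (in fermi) 1.378e+09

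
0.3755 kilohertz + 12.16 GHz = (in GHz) 12.16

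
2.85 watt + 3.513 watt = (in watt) 6.363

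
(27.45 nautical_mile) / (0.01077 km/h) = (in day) 196.7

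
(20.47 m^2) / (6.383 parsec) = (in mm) 1.039e-13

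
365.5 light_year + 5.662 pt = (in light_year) 365.5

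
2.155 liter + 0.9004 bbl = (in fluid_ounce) 4913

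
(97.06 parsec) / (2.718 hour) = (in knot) 5.95e+14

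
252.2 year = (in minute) 1.326e+08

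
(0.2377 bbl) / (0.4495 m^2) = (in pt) 238.3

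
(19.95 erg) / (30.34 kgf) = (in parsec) 2.173e-25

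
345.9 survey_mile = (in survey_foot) 1.826e+06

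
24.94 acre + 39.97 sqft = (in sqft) 1.086e+06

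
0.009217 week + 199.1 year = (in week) 1.038e+04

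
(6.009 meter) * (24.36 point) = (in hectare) 5.164e-06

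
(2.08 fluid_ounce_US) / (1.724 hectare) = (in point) 1.011e-05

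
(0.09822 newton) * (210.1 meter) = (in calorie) 4.932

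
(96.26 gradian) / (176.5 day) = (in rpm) 9.468e-07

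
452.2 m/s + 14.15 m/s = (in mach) 1.37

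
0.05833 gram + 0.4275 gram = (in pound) 0.001071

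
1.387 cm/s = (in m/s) 0.01387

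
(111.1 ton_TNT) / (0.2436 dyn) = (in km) 1.908e+14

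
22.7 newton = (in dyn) 2.27e+06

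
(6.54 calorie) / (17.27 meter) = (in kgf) 0.1616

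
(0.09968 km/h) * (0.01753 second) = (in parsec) 1.573e-20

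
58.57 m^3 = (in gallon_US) 1.547e+04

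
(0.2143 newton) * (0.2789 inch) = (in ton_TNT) 3.628e-13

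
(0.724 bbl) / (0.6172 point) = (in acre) 0.1306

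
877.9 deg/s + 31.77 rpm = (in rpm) 178.1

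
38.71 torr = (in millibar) 51.61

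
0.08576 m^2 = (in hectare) 8.576e-06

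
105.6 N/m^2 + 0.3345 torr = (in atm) 0.001482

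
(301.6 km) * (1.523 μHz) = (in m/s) 0.4593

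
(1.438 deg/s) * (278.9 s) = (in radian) 7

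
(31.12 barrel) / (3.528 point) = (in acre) 0.9823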